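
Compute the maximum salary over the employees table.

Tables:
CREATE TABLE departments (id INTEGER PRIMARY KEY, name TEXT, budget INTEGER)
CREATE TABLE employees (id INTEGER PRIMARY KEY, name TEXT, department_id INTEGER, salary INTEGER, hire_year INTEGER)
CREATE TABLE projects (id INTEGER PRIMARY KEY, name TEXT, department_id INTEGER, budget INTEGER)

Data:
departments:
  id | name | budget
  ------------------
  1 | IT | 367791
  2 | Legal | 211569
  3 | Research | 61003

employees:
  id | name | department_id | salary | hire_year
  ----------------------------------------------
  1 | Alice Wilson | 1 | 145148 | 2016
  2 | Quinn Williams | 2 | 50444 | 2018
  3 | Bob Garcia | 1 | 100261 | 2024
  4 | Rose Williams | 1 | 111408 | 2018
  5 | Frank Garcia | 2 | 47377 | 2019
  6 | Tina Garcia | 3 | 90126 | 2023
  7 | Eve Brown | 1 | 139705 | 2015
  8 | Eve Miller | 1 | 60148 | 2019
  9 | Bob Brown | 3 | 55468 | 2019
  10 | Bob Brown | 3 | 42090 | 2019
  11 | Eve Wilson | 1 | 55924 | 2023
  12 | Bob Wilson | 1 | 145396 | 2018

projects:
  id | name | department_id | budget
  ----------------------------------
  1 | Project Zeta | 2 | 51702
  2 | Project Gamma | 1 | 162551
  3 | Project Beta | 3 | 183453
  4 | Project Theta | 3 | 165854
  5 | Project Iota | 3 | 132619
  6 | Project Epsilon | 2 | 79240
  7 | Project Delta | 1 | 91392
SELECT MAX(salary) FROM employees

Execution result:
145396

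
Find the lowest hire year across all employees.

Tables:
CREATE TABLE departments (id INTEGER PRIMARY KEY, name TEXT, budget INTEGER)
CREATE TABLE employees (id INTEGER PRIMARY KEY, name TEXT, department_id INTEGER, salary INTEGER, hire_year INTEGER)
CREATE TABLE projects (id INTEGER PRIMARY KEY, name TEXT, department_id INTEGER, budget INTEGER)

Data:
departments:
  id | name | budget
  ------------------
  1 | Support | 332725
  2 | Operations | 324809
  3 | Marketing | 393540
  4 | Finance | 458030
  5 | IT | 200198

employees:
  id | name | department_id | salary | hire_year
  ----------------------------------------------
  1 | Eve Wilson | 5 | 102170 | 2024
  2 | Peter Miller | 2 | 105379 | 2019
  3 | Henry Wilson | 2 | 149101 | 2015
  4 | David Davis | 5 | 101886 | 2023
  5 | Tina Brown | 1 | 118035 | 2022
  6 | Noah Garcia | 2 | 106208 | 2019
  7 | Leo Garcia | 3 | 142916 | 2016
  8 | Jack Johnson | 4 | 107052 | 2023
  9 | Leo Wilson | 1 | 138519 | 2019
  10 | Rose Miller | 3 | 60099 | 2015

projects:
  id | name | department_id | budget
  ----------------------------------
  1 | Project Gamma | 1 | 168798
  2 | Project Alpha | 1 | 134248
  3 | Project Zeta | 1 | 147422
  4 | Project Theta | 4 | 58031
SELECT MIN(hire_year) FROM employees

Execution result:
2015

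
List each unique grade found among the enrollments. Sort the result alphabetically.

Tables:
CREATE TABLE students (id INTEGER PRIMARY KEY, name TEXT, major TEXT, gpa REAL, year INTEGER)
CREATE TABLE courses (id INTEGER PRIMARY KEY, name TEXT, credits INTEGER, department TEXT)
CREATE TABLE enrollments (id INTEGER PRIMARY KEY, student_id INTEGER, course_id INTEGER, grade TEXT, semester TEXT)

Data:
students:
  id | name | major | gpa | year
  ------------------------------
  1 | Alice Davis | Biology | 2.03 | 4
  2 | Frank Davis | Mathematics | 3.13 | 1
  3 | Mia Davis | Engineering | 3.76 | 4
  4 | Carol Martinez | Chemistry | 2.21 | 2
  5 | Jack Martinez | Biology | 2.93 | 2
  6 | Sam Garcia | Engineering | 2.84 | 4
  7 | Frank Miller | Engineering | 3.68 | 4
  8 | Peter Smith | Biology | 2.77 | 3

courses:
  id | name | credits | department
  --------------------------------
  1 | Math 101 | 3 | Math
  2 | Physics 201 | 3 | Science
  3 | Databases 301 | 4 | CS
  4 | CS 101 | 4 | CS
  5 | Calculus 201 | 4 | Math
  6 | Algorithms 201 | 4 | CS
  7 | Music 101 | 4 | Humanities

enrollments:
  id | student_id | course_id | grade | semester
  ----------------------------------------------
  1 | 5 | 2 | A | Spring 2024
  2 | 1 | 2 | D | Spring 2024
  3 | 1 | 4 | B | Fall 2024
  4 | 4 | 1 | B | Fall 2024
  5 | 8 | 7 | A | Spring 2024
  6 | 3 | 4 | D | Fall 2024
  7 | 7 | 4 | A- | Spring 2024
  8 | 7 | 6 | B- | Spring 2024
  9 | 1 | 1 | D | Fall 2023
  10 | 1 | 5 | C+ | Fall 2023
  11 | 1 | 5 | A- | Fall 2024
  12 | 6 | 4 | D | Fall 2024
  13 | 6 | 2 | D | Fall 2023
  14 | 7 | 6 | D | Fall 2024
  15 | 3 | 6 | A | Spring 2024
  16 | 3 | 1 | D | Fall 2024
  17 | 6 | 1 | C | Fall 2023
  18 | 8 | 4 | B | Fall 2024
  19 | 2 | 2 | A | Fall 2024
SELECT DISTINCT grade FROM enrollments ORDER BY grade

Execution result:
grade
A
A-
B
B-
C
C+
D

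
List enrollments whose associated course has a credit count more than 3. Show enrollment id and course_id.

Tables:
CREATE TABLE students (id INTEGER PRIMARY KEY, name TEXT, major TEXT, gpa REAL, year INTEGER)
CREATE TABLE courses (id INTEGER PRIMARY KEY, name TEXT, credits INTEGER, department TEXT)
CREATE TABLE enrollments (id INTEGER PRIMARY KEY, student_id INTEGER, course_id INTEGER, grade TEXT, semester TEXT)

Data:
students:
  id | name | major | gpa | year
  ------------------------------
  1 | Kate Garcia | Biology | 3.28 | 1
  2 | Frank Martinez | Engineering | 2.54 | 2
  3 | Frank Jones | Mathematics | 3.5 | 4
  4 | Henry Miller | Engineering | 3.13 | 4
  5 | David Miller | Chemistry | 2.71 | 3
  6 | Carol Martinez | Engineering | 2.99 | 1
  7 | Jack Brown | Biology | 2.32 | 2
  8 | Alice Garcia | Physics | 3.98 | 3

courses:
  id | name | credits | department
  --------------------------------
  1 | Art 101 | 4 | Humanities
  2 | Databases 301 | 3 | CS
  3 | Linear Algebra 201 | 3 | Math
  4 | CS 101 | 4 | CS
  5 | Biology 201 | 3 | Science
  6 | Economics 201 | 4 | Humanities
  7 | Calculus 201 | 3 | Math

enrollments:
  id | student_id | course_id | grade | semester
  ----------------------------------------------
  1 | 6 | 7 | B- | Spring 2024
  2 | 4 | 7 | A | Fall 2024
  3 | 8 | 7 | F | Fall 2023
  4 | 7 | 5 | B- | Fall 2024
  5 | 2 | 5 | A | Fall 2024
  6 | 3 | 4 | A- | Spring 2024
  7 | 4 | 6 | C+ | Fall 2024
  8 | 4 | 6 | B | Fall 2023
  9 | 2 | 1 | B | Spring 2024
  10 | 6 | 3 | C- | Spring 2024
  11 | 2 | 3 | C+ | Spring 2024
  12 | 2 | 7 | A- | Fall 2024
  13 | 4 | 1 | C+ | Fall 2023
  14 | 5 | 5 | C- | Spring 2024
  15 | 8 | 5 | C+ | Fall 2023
SELECT id, course_id FROM enrollments WHERE course_id IN (SELECT id FROM courses WHERE credits > 3)

Execution result:
id | course_id
6 | 4
7 | 6
8 | 6
9 | 1
13 | 1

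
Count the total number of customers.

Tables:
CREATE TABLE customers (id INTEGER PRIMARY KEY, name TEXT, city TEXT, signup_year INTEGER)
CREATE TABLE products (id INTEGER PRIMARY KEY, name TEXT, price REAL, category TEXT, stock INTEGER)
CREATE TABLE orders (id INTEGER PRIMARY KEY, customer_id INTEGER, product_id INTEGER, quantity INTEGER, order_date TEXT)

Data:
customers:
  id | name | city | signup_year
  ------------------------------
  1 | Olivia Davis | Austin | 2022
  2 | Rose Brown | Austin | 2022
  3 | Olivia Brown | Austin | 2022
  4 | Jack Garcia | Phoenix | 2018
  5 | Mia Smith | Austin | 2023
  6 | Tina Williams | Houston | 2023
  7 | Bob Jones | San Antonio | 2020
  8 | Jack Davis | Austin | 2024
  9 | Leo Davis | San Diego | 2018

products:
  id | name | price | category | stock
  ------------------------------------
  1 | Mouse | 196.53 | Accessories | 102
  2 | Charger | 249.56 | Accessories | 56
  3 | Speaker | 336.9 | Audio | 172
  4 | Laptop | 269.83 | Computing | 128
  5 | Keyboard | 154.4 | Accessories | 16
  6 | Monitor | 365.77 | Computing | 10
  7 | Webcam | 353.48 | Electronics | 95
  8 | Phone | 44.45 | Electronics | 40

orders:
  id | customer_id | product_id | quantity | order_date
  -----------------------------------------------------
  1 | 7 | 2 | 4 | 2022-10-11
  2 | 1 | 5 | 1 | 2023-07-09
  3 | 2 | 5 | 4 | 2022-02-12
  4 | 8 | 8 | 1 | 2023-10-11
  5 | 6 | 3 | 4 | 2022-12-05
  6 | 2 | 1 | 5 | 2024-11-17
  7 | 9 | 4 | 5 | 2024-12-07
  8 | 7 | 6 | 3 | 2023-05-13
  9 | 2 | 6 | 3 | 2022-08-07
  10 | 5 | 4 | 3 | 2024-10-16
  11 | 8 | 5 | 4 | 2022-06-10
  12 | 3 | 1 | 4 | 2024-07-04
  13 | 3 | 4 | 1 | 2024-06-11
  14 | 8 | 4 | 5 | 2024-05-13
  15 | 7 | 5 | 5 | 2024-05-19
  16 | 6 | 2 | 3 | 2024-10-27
SELECT COUNT(*) FROM customers

Execution result:
9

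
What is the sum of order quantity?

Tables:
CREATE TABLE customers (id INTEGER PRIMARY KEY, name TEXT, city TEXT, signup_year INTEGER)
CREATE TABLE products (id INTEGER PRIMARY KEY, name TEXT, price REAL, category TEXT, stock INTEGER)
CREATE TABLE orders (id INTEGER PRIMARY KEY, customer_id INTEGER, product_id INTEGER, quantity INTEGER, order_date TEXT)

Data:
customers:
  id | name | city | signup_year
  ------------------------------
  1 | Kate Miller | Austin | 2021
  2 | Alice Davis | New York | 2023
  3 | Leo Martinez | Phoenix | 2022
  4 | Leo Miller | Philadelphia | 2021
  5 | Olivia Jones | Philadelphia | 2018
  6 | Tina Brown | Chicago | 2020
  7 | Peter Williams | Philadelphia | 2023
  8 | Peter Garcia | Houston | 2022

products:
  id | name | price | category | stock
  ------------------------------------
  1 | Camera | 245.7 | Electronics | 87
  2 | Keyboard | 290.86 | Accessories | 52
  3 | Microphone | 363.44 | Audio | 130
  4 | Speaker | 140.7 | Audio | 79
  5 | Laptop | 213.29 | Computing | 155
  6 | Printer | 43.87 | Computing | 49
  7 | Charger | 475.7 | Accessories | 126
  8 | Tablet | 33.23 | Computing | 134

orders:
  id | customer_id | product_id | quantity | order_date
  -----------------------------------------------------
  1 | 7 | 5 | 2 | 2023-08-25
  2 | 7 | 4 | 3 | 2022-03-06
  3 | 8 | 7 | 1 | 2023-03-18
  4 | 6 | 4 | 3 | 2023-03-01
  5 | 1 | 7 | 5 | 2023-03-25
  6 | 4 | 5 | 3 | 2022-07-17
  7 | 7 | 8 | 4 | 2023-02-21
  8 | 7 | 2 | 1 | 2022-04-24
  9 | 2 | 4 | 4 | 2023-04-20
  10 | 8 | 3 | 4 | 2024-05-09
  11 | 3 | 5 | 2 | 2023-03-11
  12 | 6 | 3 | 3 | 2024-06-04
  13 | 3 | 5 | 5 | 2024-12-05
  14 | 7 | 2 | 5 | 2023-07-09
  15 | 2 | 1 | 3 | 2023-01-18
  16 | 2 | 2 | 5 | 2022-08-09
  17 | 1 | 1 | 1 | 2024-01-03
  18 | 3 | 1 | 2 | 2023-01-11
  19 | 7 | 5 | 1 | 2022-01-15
SELECT SUM(quantity) FROM orders

Execution result:
57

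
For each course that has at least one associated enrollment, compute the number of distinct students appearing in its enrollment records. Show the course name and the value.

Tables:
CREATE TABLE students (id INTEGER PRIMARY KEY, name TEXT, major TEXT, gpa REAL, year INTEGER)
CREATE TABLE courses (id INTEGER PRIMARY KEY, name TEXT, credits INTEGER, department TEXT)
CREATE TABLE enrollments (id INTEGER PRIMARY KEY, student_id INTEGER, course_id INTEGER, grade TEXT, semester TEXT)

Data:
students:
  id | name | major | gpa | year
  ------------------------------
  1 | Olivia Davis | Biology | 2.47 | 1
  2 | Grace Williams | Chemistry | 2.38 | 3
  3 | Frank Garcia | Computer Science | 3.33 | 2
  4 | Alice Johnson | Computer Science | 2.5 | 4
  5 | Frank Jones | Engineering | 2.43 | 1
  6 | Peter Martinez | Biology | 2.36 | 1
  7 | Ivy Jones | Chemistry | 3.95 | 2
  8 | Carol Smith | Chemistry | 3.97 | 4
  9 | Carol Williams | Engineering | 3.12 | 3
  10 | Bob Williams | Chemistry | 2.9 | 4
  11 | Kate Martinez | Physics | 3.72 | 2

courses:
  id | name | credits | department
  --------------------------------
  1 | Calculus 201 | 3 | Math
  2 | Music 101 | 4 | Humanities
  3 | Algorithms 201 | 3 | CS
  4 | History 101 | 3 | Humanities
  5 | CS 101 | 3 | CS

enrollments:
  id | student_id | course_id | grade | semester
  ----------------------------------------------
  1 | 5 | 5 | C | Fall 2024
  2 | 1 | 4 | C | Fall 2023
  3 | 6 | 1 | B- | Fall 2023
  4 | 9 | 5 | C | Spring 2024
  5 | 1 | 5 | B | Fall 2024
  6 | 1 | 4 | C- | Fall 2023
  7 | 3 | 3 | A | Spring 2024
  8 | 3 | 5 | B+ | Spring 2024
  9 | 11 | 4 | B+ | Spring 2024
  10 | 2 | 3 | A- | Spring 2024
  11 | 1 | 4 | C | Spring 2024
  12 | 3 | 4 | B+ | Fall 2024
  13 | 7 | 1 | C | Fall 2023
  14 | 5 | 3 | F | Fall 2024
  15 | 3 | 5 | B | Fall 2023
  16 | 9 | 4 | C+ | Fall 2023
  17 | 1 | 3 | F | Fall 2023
SELECT p.name, COUNT(DISTINCT c.student_id) AS distinct_student_count FROM enrollments c JOIN courses p ON c.course_id = p.id GROUP BY p.id, p.name

Execution result:
name | distinct_student_count
Calculus 201 | 2
Algorithms 201 | 4
History 101 | 4
CS 101 | 4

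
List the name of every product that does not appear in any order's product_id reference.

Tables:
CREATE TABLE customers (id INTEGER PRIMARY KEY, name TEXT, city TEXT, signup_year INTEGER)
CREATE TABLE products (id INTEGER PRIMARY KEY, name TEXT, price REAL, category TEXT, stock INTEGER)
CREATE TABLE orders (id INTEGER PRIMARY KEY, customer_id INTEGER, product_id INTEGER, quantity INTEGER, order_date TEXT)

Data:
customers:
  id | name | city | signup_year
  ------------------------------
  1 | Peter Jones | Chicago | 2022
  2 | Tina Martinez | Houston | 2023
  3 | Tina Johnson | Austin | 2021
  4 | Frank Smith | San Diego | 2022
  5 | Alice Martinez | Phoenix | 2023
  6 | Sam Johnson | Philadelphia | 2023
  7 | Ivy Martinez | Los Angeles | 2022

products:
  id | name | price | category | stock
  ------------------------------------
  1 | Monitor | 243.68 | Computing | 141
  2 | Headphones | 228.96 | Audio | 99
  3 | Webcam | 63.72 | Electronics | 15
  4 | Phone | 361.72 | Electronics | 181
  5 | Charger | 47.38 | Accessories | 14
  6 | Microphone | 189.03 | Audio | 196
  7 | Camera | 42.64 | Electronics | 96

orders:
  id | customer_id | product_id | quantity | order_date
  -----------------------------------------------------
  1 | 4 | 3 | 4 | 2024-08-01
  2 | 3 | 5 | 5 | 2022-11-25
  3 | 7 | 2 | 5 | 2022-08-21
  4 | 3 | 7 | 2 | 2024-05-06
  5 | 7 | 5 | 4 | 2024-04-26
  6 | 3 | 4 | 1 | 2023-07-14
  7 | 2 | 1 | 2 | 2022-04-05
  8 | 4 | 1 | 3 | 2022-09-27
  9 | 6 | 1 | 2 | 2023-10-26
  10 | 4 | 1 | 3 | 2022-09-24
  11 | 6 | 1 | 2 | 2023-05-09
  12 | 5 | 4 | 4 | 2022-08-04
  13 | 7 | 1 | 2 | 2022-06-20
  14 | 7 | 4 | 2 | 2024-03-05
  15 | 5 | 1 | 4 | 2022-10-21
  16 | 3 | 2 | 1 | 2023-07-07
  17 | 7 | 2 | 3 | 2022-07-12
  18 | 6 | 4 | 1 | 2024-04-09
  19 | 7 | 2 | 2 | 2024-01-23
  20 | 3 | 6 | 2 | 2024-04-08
SELECT p.name FROM products p LEFT JOIN orders c ON c.product_id = p.id WHERE c.id IS NULL

Execution result:
(no rows)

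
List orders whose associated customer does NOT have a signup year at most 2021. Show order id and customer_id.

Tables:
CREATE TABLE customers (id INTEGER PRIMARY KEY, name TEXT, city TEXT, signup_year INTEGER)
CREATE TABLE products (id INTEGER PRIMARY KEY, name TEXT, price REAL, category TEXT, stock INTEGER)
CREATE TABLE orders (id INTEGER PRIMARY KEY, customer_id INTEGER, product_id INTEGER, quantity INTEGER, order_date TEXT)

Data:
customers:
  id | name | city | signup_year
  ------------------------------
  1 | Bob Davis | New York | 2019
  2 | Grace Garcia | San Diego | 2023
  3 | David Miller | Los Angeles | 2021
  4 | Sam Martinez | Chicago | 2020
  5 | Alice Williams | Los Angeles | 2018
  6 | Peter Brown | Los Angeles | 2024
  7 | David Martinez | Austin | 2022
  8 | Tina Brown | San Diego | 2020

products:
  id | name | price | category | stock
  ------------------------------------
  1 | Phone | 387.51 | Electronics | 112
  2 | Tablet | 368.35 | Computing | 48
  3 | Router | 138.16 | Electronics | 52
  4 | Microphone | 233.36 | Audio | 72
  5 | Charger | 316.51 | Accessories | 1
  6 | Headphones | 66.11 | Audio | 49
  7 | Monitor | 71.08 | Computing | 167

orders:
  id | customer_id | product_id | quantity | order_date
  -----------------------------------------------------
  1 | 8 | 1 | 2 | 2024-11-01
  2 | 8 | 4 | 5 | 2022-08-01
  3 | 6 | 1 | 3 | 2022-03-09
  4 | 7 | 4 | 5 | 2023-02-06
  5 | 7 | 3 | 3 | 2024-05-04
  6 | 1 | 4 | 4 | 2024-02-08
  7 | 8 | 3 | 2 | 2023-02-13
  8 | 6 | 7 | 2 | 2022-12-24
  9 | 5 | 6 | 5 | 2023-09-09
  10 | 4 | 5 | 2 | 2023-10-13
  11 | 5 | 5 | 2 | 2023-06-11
SELECT id, customer_id FROM orders WHERE customer_id NOT IN (SELECT id FROM customers WHERE signup_year <= 2021)

Execution result:
id | customer_id
3 | 6
4 | 7
5 | 7
8 | 6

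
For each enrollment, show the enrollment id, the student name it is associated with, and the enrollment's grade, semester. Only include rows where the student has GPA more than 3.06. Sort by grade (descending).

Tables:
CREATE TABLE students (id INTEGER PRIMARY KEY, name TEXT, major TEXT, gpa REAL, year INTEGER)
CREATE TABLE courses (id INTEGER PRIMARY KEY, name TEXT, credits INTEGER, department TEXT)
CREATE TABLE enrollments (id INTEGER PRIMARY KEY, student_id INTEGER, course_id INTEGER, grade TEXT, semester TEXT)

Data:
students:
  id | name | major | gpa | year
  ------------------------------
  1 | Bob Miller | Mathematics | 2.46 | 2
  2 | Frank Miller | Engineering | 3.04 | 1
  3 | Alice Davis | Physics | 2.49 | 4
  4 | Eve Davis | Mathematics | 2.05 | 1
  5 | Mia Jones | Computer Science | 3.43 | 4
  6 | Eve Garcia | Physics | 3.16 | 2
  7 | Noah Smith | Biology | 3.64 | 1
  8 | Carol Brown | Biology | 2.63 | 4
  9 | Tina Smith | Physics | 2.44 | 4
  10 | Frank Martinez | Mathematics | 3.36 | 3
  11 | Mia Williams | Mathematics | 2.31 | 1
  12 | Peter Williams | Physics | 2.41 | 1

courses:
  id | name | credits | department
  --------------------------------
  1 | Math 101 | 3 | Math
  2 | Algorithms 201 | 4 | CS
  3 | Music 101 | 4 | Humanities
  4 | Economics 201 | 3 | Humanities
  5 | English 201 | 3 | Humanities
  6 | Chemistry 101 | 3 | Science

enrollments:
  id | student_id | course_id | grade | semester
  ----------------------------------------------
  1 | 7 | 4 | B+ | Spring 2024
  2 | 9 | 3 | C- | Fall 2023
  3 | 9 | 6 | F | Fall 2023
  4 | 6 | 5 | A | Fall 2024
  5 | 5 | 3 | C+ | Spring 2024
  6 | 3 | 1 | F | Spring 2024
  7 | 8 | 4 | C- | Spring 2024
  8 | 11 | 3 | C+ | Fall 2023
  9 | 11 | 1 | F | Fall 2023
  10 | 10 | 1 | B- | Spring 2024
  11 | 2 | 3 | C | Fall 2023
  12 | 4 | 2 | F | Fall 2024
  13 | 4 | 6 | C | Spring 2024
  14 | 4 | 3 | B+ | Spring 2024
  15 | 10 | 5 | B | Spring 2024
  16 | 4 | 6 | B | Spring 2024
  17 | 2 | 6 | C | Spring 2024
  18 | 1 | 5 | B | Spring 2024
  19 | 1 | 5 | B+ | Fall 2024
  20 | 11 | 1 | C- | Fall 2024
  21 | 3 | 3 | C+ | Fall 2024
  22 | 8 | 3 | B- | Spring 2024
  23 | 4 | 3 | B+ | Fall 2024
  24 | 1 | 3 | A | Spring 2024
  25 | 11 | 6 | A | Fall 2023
SELECT c.id, p.name AS student, c.grade, c.semester FROM enrollments c JOIN students p ON c.student_id = p.id WHERE p.gpa > 3.06 ORDER BY c.grade DESC

Execution result:
id | student | grade | semester
5 | Mia Jones | C+ | Spring 2024
10 | Frank Martinez | B- | Spring 2024
1 | Noah Smith | B+ | Spring 2024
15 | Frank Martinez | B | Spring 2024
4 | Eve Garcia | A | Fall 2024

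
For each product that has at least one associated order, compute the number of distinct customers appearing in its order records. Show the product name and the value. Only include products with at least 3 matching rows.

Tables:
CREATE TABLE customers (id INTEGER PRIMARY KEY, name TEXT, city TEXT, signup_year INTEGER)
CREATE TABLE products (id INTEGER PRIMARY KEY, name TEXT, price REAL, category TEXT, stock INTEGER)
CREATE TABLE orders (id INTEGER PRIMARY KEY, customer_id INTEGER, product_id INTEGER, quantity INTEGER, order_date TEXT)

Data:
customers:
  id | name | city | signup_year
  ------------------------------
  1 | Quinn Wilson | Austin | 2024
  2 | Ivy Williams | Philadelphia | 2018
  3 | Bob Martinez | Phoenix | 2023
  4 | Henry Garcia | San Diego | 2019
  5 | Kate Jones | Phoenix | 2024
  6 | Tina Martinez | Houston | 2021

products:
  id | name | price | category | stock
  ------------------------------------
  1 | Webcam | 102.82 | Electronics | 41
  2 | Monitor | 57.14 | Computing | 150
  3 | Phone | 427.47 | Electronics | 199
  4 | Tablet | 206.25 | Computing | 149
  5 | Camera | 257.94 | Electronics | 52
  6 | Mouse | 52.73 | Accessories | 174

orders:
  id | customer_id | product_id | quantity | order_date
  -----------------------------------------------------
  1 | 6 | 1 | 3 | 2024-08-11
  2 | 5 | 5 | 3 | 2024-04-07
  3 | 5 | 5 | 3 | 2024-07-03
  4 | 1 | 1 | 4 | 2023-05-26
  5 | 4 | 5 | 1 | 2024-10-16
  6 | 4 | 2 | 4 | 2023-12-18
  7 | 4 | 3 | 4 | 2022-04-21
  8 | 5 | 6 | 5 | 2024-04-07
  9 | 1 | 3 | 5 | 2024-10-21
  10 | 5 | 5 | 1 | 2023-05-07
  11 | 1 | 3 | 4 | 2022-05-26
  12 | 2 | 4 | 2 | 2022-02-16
SELECT p.name, COUNT(DISTINCT c.customer_id) AS distinct_customer_count FROM orders c JOIN products p ON c.product_id = p.id GROUP BY p.id, p.name HAVING COUNT(*) >= 3

Execution result:
name | distinct_customer_count
Phone | 2
Camera | 2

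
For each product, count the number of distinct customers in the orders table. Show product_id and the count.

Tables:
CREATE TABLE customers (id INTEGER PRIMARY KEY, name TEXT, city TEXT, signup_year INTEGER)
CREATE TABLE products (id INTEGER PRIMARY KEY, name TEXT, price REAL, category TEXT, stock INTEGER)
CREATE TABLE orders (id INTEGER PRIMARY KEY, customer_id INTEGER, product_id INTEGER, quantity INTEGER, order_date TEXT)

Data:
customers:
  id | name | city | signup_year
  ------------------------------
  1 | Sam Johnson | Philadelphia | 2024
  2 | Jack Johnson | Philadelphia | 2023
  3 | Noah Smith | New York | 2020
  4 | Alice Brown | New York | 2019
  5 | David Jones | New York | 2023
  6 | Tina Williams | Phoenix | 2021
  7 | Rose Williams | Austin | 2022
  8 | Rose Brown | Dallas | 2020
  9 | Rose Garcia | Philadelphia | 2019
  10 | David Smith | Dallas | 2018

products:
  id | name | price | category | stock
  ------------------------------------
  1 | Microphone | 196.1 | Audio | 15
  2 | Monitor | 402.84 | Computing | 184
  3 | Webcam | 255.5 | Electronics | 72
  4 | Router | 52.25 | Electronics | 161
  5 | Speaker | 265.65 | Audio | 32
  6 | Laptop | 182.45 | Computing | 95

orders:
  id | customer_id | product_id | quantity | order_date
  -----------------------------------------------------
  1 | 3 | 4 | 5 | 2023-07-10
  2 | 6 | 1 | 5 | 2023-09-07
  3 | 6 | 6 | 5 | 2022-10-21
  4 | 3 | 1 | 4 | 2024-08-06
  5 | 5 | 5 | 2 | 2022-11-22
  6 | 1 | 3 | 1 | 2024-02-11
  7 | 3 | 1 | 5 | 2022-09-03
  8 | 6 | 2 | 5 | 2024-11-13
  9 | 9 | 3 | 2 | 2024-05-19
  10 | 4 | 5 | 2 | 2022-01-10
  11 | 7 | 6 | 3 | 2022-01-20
SELECT product_id, COUNT(DISTINCT customer_id) AS distinct_customer_count FROM orders GROUP BY product_id

Execution result:
product_id | distinct_customer_count
1 | 2
2 | 1
3 | 2
4 | 1
5 | 2
6 | 2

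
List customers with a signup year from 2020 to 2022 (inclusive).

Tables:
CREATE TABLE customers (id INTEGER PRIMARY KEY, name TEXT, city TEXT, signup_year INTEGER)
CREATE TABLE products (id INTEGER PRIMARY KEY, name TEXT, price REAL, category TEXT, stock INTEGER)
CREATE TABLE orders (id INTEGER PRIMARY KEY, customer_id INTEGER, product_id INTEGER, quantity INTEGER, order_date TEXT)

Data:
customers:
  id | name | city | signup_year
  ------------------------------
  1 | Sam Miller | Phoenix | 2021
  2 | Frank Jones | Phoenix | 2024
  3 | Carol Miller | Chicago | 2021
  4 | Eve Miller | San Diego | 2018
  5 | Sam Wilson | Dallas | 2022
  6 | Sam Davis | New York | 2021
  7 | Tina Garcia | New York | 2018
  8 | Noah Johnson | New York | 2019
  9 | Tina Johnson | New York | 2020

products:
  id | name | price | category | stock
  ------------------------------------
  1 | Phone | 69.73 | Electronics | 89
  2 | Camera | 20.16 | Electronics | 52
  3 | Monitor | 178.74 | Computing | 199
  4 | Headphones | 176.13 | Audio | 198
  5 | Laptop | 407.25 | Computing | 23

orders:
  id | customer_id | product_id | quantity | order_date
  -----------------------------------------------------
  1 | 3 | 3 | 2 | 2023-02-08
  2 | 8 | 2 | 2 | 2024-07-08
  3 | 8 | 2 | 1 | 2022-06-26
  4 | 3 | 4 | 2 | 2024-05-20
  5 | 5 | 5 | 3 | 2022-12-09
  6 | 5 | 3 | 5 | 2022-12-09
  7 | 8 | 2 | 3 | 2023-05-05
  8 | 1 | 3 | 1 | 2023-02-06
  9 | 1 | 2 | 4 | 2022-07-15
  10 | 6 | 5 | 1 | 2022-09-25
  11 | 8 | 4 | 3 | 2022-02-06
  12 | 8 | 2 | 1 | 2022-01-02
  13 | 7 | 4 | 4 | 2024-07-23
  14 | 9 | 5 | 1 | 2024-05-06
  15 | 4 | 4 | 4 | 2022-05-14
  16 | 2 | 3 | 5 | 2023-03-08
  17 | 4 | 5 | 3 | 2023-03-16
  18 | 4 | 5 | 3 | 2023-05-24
SELECT name, signup_year FROM customers WHERE signup_year BETWEEN 2020 AND 2022

Execution result:
name | signup_year
Sam Miller | 2021
Carol Miller | 2021
Sam Wilson | 2022
Sam Davis | 2021
Tina Johnson | 2020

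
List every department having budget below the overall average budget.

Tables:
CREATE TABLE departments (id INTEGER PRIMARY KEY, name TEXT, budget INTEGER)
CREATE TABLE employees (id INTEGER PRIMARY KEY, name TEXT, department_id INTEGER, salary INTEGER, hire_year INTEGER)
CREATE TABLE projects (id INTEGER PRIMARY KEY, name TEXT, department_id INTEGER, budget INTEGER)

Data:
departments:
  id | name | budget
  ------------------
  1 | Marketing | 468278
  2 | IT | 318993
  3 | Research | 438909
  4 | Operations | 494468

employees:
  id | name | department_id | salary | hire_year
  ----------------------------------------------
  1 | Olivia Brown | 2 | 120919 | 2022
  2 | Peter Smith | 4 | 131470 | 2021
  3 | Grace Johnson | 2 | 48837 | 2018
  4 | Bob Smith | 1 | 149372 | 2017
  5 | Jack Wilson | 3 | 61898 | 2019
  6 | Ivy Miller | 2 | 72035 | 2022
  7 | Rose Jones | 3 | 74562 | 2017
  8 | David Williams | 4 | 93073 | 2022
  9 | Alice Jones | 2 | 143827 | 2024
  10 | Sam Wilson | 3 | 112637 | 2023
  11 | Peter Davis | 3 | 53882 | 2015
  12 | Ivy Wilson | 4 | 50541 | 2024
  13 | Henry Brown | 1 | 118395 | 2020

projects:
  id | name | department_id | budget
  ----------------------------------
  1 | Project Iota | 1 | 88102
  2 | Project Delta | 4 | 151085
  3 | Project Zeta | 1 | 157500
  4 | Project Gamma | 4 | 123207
SELECT name, budget FROM departments WHERE budget < (SELECT AVG(budget) FROM departments)

Execution result:
name | budget
IT | 318993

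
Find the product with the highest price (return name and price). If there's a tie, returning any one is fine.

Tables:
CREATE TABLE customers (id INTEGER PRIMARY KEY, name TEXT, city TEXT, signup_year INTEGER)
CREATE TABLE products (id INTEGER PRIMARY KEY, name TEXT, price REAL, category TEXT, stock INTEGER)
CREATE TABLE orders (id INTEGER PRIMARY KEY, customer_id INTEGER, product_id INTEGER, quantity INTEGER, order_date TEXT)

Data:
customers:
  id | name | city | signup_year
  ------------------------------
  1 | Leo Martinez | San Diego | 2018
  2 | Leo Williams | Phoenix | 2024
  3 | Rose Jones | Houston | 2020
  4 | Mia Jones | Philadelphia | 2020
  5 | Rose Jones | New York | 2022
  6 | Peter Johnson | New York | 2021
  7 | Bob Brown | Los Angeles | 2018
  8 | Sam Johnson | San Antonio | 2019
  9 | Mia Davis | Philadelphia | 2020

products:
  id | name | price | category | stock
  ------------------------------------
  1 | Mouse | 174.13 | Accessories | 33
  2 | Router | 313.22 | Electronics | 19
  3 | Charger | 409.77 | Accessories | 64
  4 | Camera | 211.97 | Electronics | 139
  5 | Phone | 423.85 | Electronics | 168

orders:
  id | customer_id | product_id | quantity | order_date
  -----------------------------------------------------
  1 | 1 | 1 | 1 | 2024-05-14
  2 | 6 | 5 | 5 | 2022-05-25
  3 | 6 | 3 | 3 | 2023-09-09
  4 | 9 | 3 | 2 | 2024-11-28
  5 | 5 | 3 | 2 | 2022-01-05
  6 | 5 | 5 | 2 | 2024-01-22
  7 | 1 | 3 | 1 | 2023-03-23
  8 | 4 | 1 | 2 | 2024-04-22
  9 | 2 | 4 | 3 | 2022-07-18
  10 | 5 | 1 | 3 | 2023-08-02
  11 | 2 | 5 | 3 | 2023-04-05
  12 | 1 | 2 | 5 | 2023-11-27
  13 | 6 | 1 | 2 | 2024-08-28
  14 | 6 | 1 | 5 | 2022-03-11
SELECT name, price FROM products ORDER BY price DESC LIMIT 1

Execution result:
name | price
Phone | 423.85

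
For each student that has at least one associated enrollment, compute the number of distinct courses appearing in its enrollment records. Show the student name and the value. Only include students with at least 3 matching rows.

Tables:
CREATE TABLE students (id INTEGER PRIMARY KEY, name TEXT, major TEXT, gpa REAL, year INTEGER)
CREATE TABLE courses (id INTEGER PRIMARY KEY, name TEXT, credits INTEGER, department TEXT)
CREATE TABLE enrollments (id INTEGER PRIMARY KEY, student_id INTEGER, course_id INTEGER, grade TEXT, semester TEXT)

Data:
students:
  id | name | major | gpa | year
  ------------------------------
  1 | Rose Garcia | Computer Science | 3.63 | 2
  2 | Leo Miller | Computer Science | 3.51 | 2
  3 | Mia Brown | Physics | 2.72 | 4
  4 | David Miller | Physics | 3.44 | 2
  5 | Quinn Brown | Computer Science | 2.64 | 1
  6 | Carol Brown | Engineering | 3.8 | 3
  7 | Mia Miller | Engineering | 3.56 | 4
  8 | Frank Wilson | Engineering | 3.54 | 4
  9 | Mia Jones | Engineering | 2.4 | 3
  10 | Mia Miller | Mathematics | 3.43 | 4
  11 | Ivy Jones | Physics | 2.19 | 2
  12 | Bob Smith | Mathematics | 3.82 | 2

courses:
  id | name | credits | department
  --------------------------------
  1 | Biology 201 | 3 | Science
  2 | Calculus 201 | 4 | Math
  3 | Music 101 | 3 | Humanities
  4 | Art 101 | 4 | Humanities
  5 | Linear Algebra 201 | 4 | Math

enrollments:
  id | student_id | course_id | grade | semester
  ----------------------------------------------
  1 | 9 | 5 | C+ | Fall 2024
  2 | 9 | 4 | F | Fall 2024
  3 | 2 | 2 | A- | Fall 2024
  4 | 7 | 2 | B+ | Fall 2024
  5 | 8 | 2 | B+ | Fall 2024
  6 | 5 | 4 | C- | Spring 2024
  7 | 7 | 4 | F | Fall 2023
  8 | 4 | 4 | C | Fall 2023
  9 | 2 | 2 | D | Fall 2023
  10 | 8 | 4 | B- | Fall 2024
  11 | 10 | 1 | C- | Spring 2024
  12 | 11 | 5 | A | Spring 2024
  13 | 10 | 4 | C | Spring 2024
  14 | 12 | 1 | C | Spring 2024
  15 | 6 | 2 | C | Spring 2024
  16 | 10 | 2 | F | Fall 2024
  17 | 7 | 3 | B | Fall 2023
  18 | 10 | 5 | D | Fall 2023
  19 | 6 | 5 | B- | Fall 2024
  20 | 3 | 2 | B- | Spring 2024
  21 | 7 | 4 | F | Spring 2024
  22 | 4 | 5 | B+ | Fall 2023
SELECT p.name, COUNT(DISTINCT c.course_id) AS distinct_course_count FROM enrollments c JOIN students p ON c.student_id = p.id GROUP BY p.id, p.name HAVING COUNT(*) >= 3

Execution result:
name | distinct_course_count
Mia Miller | 3
Mia Miller | 4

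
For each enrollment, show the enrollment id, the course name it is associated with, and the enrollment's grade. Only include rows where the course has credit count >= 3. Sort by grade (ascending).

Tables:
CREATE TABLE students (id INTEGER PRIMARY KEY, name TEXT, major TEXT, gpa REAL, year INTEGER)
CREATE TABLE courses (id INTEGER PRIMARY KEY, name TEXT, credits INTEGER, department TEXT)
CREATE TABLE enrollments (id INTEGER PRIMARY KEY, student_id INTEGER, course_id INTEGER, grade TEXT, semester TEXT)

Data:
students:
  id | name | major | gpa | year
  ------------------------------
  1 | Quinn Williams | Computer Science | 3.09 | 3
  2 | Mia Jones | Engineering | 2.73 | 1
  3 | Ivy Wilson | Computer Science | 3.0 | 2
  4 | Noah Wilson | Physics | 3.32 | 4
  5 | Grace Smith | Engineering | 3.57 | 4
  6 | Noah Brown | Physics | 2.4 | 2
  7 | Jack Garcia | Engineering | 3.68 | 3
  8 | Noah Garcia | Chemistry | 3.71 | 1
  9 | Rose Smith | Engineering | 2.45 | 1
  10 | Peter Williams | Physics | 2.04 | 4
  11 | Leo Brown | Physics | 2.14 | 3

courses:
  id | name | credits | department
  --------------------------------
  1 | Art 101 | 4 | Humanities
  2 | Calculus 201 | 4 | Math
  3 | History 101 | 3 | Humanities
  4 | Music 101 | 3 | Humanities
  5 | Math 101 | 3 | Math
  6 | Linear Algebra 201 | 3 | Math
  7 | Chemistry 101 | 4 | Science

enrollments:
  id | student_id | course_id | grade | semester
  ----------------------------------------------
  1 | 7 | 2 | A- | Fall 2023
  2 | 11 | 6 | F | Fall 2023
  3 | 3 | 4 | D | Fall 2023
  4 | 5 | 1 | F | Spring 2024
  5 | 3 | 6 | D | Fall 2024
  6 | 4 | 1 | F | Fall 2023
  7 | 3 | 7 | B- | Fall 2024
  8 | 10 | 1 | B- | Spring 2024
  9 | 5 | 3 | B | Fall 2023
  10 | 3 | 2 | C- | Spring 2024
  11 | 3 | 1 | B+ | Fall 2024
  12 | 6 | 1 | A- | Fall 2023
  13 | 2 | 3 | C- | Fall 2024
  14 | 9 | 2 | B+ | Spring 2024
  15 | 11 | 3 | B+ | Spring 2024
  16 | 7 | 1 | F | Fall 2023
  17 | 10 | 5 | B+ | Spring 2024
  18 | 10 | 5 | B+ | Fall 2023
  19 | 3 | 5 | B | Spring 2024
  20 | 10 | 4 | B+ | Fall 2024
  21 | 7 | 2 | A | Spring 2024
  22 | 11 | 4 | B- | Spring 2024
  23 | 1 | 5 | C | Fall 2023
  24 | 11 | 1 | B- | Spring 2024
SELECT c.id, p.name AS course, c.grade FROM enrollments c JOIN courses p ON c.course_id = p.id WHERE p.credits >= 3 ORDER BY c.grade ASC

Execution result:
id | course | grade
21 | Calculus 201 | A
1 | Calculus 201 | A-
12 | Art 101 | A-
9 | History 101 | B
19 | Math 101 | B
11 | Art 101 | B+
14 | Calculus 201 | B+
15 | History 101 | B+
17 | Math 101 | B+
18 | Math 101 | B+
20 | Music 101 | B+
7 | Chemistry 101 | B-
8 | Art 101 | B-
22 | Music 101 | B-
24 | Art 101 | B-
23 | Math 101 | C
10 | Calculus 201 | C-
13 | History 101 | C-
3 | Music 101 | D
5 | Linear Algebra 201 | D
2 | Linear Algebra 201 | F
4 | Art 101 | F
6 | Art 101 | F
16 | Art 101 | F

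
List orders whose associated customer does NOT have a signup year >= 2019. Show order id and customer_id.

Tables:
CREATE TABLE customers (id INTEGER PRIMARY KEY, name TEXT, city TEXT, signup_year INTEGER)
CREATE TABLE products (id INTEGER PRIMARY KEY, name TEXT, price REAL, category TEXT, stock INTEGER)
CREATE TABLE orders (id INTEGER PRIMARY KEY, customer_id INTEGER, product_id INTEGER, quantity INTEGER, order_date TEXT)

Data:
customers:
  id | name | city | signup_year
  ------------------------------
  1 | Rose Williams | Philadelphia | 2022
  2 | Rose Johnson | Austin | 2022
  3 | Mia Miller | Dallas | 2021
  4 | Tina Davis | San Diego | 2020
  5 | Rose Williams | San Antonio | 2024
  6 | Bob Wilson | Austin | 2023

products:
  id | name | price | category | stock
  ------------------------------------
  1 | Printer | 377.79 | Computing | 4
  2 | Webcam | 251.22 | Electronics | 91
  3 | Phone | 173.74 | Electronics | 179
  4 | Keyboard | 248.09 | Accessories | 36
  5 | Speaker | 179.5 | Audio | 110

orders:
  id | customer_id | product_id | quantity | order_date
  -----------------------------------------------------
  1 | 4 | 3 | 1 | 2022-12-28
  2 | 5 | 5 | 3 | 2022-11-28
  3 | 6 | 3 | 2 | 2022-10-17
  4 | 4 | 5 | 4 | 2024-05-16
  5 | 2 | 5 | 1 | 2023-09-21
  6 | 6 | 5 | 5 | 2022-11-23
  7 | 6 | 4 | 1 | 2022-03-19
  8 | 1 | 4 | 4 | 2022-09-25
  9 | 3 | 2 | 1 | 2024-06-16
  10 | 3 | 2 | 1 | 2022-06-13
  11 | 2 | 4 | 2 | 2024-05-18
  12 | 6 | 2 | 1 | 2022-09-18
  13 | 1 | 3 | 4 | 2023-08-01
SELECT id, customer_id FROM orders WHERE customer_id NOT IN (SELECT id FROM customers WHERE signup_year >= 2019)

Execution result:
(no rows)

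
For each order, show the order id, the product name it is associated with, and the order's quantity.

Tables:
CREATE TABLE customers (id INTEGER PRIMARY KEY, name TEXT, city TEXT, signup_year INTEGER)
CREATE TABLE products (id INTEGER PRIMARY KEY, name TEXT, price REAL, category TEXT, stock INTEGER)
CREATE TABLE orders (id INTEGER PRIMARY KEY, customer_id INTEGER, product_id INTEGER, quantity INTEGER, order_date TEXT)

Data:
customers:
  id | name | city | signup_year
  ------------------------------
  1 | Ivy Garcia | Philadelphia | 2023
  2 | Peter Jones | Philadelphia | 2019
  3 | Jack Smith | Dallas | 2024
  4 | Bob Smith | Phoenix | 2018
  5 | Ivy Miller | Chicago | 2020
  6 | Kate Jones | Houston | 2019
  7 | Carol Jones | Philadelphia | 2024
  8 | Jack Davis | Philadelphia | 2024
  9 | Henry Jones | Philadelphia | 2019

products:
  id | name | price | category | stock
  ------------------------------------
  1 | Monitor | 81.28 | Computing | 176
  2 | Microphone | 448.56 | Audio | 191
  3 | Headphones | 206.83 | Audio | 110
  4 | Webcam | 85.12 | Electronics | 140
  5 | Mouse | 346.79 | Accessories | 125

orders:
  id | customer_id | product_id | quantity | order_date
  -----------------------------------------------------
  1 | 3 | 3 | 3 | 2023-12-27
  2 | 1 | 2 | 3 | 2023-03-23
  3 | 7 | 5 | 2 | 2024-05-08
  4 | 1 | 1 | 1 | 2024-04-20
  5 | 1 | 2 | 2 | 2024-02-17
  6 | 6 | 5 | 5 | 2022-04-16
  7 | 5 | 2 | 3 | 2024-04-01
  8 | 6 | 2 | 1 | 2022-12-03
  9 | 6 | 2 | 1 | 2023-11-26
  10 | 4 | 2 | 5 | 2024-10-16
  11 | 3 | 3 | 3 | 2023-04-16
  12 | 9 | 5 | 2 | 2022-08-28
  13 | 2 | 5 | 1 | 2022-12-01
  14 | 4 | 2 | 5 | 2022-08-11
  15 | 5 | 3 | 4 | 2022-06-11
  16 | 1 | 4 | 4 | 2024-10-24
SELECT c.id, p.name AS product, c.quantity FROM orders c JOIN products p ON c.product_id = p.id

Execution result:
id | product | quantity
1 | Headphones | 3
2 | Microphone | 3
3 | Mouse | 2
4 | Monitor | 1
5 | Microphone | 2
6 | Mouse | 5
7 | Microphone | 3
8 | Microphone | 1
9 | Microphone | 1
10 | Microphone | 5
11 | Headphones | 3
12 | Mouse | 2
13 | Mouse | 1
14 | Microphone | 5
15 | Headphones | 4
16 | Webcam | 4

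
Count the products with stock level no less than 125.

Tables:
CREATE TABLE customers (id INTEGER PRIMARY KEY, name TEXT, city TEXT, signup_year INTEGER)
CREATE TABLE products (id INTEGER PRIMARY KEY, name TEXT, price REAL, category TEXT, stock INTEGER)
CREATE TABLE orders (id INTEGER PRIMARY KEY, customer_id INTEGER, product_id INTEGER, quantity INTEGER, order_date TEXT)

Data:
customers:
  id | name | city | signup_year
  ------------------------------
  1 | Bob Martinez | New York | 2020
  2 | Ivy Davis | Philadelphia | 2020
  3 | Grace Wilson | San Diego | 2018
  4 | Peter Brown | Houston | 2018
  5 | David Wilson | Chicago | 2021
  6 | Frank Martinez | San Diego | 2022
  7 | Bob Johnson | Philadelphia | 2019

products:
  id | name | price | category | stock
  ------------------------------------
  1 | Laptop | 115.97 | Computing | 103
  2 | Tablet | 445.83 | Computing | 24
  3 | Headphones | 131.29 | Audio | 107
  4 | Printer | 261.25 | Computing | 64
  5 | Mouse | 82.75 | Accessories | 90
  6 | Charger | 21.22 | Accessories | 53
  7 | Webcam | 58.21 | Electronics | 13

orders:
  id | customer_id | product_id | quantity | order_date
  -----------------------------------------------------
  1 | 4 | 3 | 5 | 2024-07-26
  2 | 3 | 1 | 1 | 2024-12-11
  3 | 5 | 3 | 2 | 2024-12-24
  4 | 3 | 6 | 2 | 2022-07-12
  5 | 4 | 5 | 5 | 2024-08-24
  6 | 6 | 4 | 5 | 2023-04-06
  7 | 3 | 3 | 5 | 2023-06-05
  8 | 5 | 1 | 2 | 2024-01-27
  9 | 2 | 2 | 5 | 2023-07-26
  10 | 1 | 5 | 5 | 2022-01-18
SELECT COUNT(*) FROM products WHERE stock >= 125

Execution result:
0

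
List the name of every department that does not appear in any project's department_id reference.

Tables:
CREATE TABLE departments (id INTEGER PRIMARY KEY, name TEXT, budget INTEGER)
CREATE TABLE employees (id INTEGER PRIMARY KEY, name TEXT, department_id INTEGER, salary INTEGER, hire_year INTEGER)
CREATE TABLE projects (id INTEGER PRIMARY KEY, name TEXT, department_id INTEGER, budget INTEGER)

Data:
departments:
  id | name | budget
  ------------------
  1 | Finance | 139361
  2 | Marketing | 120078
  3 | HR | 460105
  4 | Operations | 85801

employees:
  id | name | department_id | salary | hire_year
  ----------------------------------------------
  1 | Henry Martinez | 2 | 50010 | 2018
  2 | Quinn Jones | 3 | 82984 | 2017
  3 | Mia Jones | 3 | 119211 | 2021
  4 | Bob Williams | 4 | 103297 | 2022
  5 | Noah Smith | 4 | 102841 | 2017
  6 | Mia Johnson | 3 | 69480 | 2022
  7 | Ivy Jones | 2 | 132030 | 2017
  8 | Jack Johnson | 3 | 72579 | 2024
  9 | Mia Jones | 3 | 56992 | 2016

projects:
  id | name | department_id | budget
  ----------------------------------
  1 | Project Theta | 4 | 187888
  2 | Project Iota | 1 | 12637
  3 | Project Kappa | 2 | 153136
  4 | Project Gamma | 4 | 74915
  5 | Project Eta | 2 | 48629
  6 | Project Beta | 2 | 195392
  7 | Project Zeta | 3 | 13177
SELECT p.name FROM departments p LEFT JOIN projects c ON c.department_id = p.id WHERE c.id IS NULL

Execution result:
(no rows)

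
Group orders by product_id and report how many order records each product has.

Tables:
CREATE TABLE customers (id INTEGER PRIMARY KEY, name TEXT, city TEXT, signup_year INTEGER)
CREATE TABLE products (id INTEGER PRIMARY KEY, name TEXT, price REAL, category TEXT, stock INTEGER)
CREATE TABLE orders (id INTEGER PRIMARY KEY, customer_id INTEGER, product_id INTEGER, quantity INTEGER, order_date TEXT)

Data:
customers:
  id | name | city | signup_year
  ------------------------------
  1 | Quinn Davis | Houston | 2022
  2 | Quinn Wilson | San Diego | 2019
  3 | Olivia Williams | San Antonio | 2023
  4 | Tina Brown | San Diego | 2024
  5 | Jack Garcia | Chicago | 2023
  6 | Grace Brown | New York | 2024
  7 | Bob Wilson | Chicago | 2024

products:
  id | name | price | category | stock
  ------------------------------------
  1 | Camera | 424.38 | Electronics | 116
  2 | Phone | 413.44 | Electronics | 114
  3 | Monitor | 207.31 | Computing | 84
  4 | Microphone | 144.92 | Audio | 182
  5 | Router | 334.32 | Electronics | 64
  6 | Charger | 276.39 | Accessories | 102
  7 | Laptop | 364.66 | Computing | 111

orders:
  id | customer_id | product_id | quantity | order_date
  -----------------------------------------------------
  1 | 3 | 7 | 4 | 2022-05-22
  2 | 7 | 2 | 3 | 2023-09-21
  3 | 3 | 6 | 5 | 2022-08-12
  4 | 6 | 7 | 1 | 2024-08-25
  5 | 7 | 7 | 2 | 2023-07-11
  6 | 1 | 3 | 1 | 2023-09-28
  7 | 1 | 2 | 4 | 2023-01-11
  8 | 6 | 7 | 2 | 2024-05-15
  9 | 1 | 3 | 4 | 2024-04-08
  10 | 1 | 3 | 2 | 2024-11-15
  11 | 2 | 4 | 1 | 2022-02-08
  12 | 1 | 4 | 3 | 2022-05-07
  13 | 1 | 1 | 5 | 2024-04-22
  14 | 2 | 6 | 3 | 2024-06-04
SELECT product_id, COUNT(*) AS order_count FROM orders GROUP BY product_id

Execution result:
product_id | order_count
1 | 1
2 | 2
3 | 3
4 | 2
6 | 2
7 | 4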